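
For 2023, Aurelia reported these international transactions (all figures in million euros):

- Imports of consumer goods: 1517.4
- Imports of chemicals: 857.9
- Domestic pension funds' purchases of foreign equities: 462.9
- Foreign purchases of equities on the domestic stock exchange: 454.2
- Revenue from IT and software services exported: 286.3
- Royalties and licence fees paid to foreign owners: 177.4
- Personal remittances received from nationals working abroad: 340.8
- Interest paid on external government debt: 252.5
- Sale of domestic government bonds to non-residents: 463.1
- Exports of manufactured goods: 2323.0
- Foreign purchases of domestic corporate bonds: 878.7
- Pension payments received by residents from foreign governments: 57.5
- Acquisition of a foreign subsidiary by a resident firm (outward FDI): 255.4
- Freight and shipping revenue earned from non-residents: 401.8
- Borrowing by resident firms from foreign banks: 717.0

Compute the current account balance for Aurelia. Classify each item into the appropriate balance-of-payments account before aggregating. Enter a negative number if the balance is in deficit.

604.2

Goods: -1517.4 - 857.9 + 2323.0 = -52.3
Services: 286.3 - 177.4 + 401.8 = 510.7
Primary income: -252.5
Secondary income: 57.5 + 340.8 = 398.3
Current account = (-52.3) + 510.7 + (-252.5) + 398.3 = 604.2
(Excluded from the current account — financial account: domestic pension funds' purchases of foreign equities 462.9, foreign purchases of equities on the domestic stock exchange 454.2, sale of domestic government bonds to non-residents 463.1, foreign purchases of domestic corporate bonds 878.7, acquisition of a foreign subsidiary by a resident firm (outward FDI) 255.4, borrowing by resident firms from foreign banks 717.0.)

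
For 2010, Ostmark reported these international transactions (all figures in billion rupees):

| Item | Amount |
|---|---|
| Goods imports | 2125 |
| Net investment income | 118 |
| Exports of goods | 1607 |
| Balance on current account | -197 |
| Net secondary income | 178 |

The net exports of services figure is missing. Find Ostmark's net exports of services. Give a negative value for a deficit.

Current account = goods balance + services balance + net primary income + net secondary income
Sum of the known components = -222
Net exports of services = CA - (known components) = -197 - (-222) = 25

25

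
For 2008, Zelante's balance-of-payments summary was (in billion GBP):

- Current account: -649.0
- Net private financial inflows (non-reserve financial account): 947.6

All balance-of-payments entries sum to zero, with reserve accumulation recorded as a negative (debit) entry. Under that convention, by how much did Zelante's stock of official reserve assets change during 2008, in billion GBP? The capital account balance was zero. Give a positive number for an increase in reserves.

298.6

Official reserve transactions balance = -((-649.0) + 947.6) = -298.6
An accumulation of reserves is recorded as a debit (negative entry), so the change in the stock of reserves is the negative of that balance.
Change in official reserves = -(-298.6) = 298.6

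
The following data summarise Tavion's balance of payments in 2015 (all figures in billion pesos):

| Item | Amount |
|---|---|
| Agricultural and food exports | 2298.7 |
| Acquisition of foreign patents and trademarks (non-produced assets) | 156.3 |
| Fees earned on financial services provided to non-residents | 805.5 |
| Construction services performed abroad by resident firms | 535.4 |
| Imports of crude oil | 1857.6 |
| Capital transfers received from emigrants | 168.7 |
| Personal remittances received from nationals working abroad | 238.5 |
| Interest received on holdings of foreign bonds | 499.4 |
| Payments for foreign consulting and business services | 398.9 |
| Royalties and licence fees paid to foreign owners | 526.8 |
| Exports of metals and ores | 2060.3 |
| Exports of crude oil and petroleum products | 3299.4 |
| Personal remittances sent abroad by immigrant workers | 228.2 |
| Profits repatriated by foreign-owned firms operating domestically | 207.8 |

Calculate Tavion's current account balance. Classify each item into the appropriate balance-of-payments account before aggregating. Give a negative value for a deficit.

Goods: 3299.4 - 1857.6 + 2298.7 + 2060.3 = 5800.8
Services: -526.8 + 535.4 - 398.9 + 805.5 = 415.2
Primary income: 499.4 - 207.8 = 291.6
Secondary income: -228.2 + 238.5 = 10.3
Current account = 5800.8 + 415.2 + 291.6 + 10.3 = 6517.9
(Excluded from the current account — capital account: acquisition of foreign patents and trademarks (non-produced assets) 156.3, capital transfers received from emigrants 168.7.)

6517.9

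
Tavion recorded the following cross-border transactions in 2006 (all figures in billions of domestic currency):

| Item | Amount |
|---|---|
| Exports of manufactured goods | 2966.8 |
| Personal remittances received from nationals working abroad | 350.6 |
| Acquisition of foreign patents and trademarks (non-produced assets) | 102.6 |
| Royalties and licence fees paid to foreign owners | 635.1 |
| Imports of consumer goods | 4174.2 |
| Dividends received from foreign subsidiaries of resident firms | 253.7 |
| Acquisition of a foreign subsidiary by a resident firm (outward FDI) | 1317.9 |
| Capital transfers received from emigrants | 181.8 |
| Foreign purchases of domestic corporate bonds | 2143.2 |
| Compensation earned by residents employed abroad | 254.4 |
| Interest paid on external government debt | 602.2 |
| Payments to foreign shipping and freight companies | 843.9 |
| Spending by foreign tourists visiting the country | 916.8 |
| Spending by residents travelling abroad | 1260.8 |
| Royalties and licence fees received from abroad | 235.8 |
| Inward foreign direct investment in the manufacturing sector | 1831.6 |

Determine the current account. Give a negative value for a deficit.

-2538.1

Goods: 2966.8 - 4174.2 = -1207.4
Services: -635.1 + 235.8 - 1260.8 + 916.8 - 843.9 = -1587.2
Primary income: 254.4 + 253.7 - 602.2 = -94.1
Secondary income: 350.6
Current account = (-1207.4) + (-1587.2) + (-94.1) + 350.6 = -2538.1
(Excluded from the current account — capital account: acquisition of foreign patents and trademarks (non-produced assets) 102.6, capital transfers received from emigrants 181.8; financial account: acquisition of a foreign subsidiary by a resident firm (outward FDI) 1317.9, foreign purchases of domestic corporate bonds 2143.2, inward foreign direct investment in the manufacturing sector 1831.6.)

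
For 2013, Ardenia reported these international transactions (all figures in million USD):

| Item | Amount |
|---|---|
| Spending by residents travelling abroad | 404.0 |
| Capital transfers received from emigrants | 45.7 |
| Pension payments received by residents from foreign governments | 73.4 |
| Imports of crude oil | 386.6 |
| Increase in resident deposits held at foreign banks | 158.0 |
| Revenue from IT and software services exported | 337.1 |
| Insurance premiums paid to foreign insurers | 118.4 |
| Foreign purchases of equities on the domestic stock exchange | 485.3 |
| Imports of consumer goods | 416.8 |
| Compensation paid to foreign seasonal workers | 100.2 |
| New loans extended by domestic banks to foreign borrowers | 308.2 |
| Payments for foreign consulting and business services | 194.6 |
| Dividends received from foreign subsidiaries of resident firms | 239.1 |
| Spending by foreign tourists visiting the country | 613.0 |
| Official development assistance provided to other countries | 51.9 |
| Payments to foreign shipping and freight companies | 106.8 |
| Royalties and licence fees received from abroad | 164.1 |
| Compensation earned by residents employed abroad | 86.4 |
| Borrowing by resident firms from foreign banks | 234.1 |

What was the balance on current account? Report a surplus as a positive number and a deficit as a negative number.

-266.2

Goods: -386.6 - 416.8 = -803.4
Services: 613.0 - 118.4 + 164.1 + 337.1 - 106.8 - 404.0 - 194.6 = 290.4
Primary income: 86.4 - 100.2 + 239.1 = 225.3
Secondary income: -51.9 + 73.4 = 21.5
Current account = (-803.4) + 290.4 + 225.3 + 21.5 = -266.2
(Excluded from the current account — capital account: capital transfers received from emigrants 45.7; financial account: increase in resident deposits held at foreign banks 158.0, foreign purchases of equities on the domestic stock exchange 485.3, new loans extended by domestic banks to foreign borrowers 308.2, borrowing by resident firms from foreign banks 234.1.)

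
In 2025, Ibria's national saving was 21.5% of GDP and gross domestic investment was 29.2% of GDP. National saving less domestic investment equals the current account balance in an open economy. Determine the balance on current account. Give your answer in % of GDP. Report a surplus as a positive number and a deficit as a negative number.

-7.7

CA = S - I = 21.5 - 29.2 = -7.7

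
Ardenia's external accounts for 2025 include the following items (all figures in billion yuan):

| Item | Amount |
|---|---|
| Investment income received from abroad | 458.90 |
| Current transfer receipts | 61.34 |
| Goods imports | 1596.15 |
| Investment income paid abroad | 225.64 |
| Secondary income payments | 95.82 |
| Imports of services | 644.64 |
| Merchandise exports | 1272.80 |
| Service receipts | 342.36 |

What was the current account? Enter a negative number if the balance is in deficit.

-426.85

Goods balance = 1272.80 - 1596.15 = -323.35
Services balance = 342.36 - 644.64 = -302.28
Trade balance (goods + services) = -323.35 + (-302.28) = -625.63
Net primary income = 458.90 - 225.64 = 233.26
Net secondary income = 61.34 - 95.82 = -34.48
Current account = -625.63 + 233.26 + (-34.48) = -426.85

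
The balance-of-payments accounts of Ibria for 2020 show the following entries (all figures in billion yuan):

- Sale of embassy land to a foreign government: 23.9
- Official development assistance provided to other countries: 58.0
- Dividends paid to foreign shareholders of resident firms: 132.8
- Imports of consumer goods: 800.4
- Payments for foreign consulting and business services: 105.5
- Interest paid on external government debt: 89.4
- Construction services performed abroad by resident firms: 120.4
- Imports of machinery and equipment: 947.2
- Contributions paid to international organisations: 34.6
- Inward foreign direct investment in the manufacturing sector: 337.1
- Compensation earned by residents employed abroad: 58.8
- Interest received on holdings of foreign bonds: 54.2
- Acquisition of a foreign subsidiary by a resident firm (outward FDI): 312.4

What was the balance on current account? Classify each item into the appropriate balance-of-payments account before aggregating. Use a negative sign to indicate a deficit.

Goods: -947.2 - 800.4 = -1747.6
Services: -105.5 + 120.4 = 14.9
Primary income: 54.2 + 58.8 - 89.4 - 132.8 = -109.2
Secondary income: -34.6 - 58.0 = -92.6
Current account = (-1747.6) + 14.9 + (-109.2) + (-92.6) = -1934.5
(Excluded from the current account — capital account: sale of embassy land to a foreign government 23.9; financial account: inward foreign direct investment in the manufacturing sector 337.1, acquisition of a foreign subsidiary by a resident firm (outward FDI) 312.4.)

-1934.5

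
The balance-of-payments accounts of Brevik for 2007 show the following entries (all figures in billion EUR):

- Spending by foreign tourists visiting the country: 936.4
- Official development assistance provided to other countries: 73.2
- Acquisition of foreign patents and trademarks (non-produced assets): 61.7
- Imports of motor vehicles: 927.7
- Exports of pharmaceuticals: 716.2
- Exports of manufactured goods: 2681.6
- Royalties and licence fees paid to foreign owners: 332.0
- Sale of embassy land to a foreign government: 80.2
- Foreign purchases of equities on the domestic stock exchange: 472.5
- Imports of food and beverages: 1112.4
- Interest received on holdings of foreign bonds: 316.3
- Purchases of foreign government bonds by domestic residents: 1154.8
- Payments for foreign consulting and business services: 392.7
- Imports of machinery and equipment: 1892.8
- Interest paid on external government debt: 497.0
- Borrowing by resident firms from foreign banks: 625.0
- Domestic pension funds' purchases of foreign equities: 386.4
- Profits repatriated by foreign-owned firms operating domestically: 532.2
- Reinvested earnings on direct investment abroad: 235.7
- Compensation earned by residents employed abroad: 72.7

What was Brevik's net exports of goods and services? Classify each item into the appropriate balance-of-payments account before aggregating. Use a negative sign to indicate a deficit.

Goods: -1112.4 - 927.7 + 716.2 + 2681.6 - 1892.8 = -535.1
Services: -392.7 + 936.4 - 332.0 = 211.7
Trade balance = -535.1 + 211.7 = -323.4
(Excluded from the trade balance — secondary income: official development assistance provided to other countries 73.2; capital account: acquisition of foreign patents and trademarks (non-produced assets) 61.7, sale of embassy land to a foreign government 80.2; financial account: foreign purchases of equities on the domestic stock exchange 472.5, purchases of foreign government bonds by domestic residents 1154.8, borrowing by resident firms from foreign banks 625.0, domestic pension funds' purchases of foreign equities 386.4; primary income: interest received on holdings of foreign bonds 316.3, interest paid on external government debt 497.0, profits repatriated by foreign-owned firms operating domestically 532.2, reinvested earnings on direct investment abroad 235.7, compensation earned by residents employed abroad 72.7.)

-323.4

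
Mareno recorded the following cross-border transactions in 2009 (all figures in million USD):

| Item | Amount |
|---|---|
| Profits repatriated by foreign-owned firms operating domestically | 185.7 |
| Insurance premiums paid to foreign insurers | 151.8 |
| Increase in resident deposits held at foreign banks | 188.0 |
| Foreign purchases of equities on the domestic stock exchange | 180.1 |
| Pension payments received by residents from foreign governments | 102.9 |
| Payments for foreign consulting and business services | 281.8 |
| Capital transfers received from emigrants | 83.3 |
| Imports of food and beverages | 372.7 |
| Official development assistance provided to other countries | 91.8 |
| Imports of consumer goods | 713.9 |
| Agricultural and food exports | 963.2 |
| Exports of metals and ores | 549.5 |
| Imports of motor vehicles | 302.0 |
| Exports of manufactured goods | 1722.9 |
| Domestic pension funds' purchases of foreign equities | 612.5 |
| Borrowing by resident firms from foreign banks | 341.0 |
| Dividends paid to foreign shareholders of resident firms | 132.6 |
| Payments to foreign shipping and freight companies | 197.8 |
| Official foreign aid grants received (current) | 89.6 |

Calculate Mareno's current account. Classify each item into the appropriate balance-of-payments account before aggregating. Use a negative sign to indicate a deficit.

998.0

Goods: 1722.9 - 713.9 + 549.5 - 302.0 + 963.2 - 372.7 = 1847.0
Services: -197.8 - 151.8 - 281.8 = -631.4
Primary income: -132.6 - 185.7 = -318.3
Secondary income: 89.6 - 91.8 + 102.9 = 100.7
Current account = 1847.0 + (-631.4) + (-318.3) + 100.7 = 998.0
(Excluded from the current account — financial account: increase in resident deposits held at foreign banks 188.0, foreign purchases of equities on the domestic stock exchange 180.1, domestic pension funds' purchases of foreign equities 612.5, borrowing by resident firms from foreign banks 341.0; capital account: capital transfers received from emigrants 83.3.)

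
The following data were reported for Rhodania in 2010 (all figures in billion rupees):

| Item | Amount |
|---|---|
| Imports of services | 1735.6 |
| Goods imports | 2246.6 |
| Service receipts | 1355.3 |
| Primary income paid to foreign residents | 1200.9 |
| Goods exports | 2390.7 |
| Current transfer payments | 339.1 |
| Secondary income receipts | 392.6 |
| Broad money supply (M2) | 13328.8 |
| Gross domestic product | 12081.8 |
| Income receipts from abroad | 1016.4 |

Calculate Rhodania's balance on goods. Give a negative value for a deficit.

144.1

Goods balance = 2390.7 - 2246.6 = 144.1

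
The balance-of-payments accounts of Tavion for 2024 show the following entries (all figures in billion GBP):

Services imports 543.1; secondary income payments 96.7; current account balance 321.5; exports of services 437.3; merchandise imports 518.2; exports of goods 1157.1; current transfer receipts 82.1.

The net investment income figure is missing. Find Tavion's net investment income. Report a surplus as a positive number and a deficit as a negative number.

-197.0

Current account = goods balance + services balance + net primary income + net secondary income
Sum of the known components = 518.5
Net investment income = CA - (known components) = 321.5 - 518.5 = -197.0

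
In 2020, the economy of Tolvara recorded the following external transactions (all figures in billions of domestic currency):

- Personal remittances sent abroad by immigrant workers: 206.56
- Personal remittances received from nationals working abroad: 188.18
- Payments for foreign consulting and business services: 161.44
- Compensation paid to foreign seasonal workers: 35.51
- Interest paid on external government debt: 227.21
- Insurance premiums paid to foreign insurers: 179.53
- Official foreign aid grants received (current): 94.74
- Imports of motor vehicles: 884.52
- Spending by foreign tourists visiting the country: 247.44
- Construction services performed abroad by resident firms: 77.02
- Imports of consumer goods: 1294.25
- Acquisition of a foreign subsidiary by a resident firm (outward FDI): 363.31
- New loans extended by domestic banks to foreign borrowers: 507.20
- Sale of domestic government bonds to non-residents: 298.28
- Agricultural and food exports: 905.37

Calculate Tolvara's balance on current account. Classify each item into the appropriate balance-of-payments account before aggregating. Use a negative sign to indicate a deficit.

Goods: -1294.25 - 884.52 + 905.37 = -1273.40
Services: -179.53 + 77.02 - 161.44 + 247.44 = -16.51
Primary income: -35.51 - 227.21 = -262.72
Secondary income: 188.18 + 94.74 - 206.56 = 76.36
Current account = (-1273.40) + (-16.51) + (-262.72) + 76.36 = -1476.27
(Excluded from the current account — financial account: acquisition of a foreign subsidiary by a resident firm (outward FDI) 363.31, new loans extended by domestic banks to foreign borrowers 507.20, sale of domestic government bonds to non-residents 298.28.)

-1476.27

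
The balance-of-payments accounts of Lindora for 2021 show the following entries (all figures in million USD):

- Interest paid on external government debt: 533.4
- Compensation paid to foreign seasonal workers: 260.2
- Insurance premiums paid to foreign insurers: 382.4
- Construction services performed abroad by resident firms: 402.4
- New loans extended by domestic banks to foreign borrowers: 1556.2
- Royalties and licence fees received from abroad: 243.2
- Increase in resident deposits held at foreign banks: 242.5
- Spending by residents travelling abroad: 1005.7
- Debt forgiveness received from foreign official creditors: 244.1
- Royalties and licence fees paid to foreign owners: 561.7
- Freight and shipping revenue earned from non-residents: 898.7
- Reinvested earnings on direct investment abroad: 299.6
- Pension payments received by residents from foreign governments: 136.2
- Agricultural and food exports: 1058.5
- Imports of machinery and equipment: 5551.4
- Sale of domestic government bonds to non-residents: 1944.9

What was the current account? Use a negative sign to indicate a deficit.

Goods: 1058.5 - 5551.4 = -4492.9
Services: -382.4 + 402.4 + 898.7 + 243.2 - 1005.7 - 561.7 = -405.5
Primary income: -260.2 + 299.6 - 533.4 = -494.0
Secondary income: 136.2
Current account = (-4492.9) + (-405.5) + (-494.0) + 136.2 = -5256.2
(Excluded from the current account — financial account: new loans extended by domestic banks to foreign borrowers 1556.2, increase in resident deposits held at foreign banks 242.5, sale of domestic government bonds to non-residents 1944.9; capital account: debt forgiveness received from foreign official creditors 244.1.)

-5256.2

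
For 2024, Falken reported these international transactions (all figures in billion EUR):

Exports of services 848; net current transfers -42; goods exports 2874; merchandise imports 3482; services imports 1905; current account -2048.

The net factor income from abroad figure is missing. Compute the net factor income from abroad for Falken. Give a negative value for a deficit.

-341

Current account = goods balance + services balance + net primary income + net secondary income
Sum of the known components = -1707
Net factor income from abroad = CA - (known components) = -2048 - (-1707) = -341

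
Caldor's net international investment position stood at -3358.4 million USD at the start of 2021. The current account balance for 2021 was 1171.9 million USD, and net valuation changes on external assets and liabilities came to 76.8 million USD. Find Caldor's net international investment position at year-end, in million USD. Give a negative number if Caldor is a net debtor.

-2109.7

Change in NIIP = current account + net valuation change = 1171.9 + 76.8 = 1248.7
End-of-year NIIP = -3358.4 + 1248.7 = -2109.7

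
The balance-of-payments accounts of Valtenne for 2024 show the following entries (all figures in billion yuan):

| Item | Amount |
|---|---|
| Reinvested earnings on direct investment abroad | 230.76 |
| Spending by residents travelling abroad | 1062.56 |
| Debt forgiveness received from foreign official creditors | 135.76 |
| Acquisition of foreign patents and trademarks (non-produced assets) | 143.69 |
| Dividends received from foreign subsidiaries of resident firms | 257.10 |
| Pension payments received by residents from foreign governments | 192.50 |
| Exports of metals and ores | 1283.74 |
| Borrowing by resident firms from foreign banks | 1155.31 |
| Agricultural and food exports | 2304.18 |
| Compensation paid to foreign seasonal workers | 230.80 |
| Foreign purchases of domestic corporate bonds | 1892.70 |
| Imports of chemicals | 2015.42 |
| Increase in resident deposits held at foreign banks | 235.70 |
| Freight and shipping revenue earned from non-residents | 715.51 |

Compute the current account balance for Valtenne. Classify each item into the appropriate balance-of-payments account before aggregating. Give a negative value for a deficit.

Goods: -2015.42 + 1283.74 + 2304.18 = 1572.50
Services: 715.51 - 1062.56 = -347.05
Primary income: 257.10 - 230.80 + 230.76 = 257.06
Secondary income: 192.50
Current account = 1572.50 + (-347.05) + 257.06 + 192.50 = 1675.01
(Excluded from the current account — capital account: debt forgiveness received from foreign official creditors 135.76, acquisition of foreign patents and trademarks (non-produced assets) 143.69; financial account: borrowing by resident firms from foreign banks 1155.31, foreign purchases of domestic corporate bonds 1892.70, increase in resident deposits held at foreign banks 235.70.)

1675.01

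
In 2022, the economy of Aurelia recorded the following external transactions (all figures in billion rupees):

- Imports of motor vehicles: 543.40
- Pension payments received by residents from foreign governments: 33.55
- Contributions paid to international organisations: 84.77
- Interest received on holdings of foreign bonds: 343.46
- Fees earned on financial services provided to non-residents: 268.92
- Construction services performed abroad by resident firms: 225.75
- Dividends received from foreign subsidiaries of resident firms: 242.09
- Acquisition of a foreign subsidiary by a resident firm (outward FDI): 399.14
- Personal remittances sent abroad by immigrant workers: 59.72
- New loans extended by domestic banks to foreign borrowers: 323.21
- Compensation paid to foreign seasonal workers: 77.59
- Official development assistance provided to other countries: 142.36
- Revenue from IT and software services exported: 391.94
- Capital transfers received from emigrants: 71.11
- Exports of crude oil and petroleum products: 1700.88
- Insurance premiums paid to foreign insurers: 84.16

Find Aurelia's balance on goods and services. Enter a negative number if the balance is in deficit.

Goods: -543.40 + 1700.88 = 1157.48
Services: 225.75 + 268.92 - 84.16 + 391.94 = 802.45
Trade balance = 1157.48 + 802.45 = 1959.93
(Excluded from the trade balance — secondary income: pension payments received by residents from foreign governments 33.55, contributions paid to international organisations 84.77, personal remittances sent abroad by immigrant workers 59.72, official development assistance provided to other countries 142.36; primary income: interest received on holdings of foreign bonds 343.46, dividends received from foreign subsidiaries of resident firms 242.09, compensation paid to foreign seasonal workers 77.59; financial account: acquisition of a foreign subsidiary by a resident firm (outward FDI) 399.14, new loans extended by domestic banks to foreign borrowers 323.21; capital account: capital transfers received from emigrants 71.11.)

1959.93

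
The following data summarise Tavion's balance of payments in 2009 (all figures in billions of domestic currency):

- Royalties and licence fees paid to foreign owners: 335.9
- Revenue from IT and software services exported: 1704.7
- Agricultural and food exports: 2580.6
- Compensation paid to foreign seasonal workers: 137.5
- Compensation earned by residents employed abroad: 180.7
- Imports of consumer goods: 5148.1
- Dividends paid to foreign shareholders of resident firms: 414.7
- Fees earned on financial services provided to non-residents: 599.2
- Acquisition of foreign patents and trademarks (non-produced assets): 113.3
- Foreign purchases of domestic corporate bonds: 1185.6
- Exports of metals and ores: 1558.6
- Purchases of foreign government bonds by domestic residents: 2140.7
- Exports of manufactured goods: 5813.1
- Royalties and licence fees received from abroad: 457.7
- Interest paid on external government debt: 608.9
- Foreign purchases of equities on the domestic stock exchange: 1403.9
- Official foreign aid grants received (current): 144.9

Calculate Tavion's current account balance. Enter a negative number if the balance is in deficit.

Goods: -5148.1 + 2580.6 + 5813.1 + 1558.6 = 4804.2
Services: 1704.7 - 335.9 + 457.7 + 599.2 = 2425.7
Primary income: 180.7 - 414.7 - 608.9 - 137.5 = -980.4
Secondary income: 144.9
Current account = 4804.2 + 2425.7 + (-980.4) + 144.9 = 6394.4
(Excluded from the current account — capital account: acquisition of foreign patents and trademarks (non-produced assets) 113.3; financial account: foreign purchases of domestic corporate bonds 1185.6, purchases of foreign government bonds by domestic residents 2140.7, foreign purchases of equities on the domestic stock exchange 1403.9.)

6394.4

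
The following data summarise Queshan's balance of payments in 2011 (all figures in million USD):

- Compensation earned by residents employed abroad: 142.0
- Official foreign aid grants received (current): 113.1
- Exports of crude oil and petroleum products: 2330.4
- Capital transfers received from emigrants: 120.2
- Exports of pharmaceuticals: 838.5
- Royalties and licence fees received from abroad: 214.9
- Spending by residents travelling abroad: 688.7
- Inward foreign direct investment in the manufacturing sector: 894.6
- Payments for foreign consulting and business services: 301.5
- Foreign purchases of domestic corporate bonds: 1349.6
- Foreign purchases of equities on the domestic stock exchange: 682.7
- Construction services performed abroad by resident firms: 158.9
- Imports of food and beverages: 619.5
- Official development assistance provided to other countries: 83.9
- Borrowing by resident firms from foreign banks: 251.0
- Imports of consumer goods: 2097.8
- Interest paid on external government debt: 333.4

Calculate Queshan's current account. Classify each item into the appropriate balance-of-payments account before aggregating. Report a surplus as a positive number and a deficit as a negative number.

Goods: 838.5 - 2097.8 + 2330.4 - 619.5 = 451.6
Services: 214.9 + 158.9 - 301.5 - 688.7 = -616.4
Primary income: 142.0 - 333.4 = -191.4
Secondary income: -83.9 + 113.1 = 29.2
Current account = 451.6 + (-616.4) + (-191.4) + 29.2 = -327.0
(Excluded from the current account — capital account: capital transfers received from emigrants 120.2; financial account: inward foreign direct investment in the manufacturing sector 894.6, foreign purchases of domestic corporate bonds 1349.6, foreign purchases of equities on the domestic stock exchange 682.7, borrowing by resident firms from foreign banks 251.0.)

-327.0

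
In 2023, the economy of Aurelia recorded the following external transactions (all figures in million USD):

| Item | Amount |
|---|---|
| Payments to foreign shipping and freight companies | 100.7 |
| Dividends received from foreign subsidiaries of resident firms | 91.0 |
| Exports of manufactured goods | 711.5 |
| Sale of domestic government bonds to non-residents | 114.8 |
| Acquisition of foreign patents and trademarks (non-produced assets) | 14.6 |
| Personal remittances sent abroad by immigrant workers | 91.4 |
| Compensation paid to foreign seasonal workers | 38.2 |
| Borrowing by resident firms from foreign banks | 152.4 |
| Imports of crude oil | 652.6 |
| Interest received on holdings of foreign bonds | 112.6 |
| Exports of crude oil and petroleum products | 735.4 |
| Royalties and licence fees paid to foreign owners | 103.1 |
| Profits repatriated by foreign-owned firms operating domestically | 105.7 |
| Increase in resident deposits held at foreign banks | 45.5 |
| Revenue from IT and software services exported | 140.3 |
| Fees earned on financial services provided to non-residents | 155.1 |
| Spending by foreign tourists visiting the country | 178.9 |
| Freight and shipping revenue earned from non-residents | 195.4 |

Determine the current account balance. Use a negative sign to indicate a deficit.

Goods: 735.4 - 652.6 + 711.5 = 794.3
Services: 155.1 + 195.4 - 100.7 - 103.1 + 178.9 + 140.3 = 465.9
Primary income: 112.6 - 38.2 - 105.7 + 91.0 = 59.7
Secondary income: -91.4
Current account = 794.3 + 465.9 + 59.7 + (-91.4) = 1228.5
(Excluded from the current account — financial account: sale of domestic government bonds to non-residents 114.8, borrowing by resident firms from foreign banks 152.4, increase in resident deposits held at foreign banks 45.5; capital account: acquisition of foreign patents and trademarks (non-produced assets) 14.6.)

1228.5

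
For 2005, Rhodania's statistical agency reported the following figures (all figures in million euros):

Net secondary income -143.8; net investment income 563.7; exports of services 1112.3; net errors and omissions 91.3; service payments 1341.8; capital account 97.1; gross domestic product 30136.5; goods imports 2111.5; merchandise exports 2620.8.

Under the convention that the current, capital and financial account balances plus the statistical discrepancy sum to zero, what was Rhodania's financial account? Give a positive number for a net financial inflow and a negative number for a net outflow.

Goods balance = 2620.8 - 2111.5 = 509.3
Services balance = 1112.3 - 1341.8 = -229.5
Trade balance (goods + services) = 509.3 + (-229.5) = 279.8
Net primary income = 563.7
Net secondary income = -143.8
Current account = 279.8 + 563.7 + (-143.8) = 699.7
Financial account = -(699.7 + 97.1 + 91.3) = -888.1

-888.1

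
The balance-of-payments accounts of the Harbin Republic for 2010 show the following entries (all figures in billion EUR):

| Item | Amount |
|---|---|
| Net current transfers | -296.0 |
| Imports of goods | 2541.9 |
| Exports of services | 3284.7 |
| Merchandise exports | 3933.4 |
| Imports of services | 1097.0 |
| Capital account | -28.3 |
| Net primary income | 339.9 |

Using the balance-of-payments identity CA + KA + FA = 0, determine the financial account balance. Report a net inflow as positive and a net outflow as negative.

-3594.8

Goods balance = 3933.4 - 2541.9 = 1391.5
Services balance = 3284.7 - 1097.0 = 2187.7
Trade balance (goods + services) = 1391.5 + 2187.7 = 3579.2
Net primary income = 339.9
Net secondary income = -296.0
Current account = 3579.2 + 339.9 + (-296.0) = 3623.1
Financial account = -(3623.1 + (-28.3)) = -3594.8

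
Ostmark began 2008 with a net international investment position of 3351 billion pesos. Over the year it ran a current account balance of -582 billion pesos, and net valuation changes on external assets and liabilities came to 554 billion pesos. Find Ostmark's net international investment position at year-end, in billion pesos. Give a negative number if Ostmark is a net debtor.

Change in NIIP = current account + net valuation change = -582 + 554 = -28
End-of-year NIIP = 3351 + (-28) = 3323

3323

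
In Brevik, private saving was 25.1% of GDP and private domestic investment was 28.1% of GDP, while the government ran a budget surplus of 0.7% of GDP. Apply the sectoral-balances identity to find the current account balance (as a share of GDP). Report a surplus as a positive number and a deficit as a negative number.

By the sectoral-balances identity, CA = (S_private - I) + (T - G).
Private balance = 25.1 - 28.1 = -3.0
Government balance (T - G) = 0.7
CA = -3.0 + 0.7 = -2.3

-2.3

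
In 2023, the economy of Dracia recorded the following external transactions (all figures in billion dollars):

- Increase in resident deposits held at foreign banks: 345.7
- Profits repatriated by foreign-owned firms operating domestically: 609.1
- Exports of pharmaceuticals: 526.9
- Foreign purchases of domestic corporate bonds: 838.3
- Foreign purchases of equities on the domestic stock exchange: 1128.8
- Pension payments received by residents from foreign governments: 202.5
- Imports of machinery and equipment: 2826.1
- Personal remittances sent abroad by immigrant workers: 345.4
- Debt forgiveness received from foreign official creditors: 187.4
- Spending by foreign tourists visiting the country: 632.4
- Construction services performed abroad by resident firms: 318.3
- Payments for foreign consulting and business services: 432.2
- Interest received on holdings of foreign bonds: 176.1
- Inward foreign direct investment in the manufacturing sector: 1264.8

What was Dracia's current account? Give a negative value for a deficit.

Goods: -2826.1 + 526.9 = -2299.2
Services: -432.2 + 318.3 + 632.4 = 518.5
Primary income: 176.1 - 609.1 = -433.0
Secondary income: 202.5 - 345.4 = -142.9
Current account = (-2299.2) + 518.5 + (-433.0) + (-142.9) = -2356.6
(Excluded from the current account — financial account: increase in resident deposits held at foreign banks 345.7, foreign purchases of domestic corporate bonds 838.3, foreign purchases of equities on the domestic stock exchange 1128.8, inward foreign direct investment in the manufacturing sector 1264.8; capital account: debt forgiveness received from foreign official creditors 187.4.)

-2356.6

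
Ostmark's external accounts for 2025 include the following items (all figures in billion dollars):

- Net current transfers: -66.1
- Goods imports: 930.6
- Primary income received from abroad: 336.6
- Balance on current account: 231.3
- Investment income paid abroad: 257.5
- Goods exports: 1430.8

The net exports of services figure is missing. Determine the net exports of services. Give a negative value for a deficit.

Current account = goods balance + services balance + net primary income + net secondary income
Sum of the known components = 513.2
Net exports of services = CA - (known components) = 231.3 - 513.2 = -281.9

-281.9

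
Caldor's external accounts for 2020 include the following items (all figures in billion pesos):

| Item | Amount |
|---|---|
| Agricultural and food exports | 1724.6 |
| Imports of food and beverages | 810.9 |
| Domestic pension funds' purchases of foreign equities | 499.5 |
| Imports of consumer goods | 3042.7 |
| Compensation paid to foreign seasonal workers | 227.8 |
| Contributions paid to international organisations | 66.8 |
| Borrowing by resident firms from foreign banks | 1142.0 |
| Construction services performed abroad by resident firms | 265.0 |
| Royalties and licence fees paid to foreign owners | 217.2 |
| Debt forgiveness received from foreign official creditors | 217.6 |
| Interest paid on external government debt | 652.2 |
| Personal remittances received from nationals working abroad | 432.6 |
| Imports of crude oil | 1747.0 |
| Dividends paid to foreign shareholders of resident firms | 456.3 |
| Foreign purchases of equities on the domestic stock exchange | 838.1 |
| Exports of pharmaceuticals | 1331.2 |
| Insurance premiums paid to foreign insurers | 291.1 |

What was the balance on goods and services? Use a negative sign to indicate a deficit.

Goods: 1724.6 - 1747.0 - 810.9 + 1331.2 - 3042.7 = -2544.8
Services: 265.0 - 291.1 - 217.2 = -243.3
Trade balance = -2544.8 + (-243.3) = -2788.1
(Excluded from the trade balance — financial account: domestic pension funds' purchases of foreign equities 499.5, borrowing by resident firms from foreign banks 1142.0, foreign purchases of equities on the domestic stock exchange 838.1; primary income: compensation paid to foreign seasonal workers 227.8, interest paid on external government debt 652.2, dividends paid to foreign shareholders of resident firms 456.3; secondary income: contributions paid to international organisations 66.8, personal remittances received from nationals working abroad 432.6; capital account: debt forgiveness received from foreign official creditors 217.6.)

-2788.1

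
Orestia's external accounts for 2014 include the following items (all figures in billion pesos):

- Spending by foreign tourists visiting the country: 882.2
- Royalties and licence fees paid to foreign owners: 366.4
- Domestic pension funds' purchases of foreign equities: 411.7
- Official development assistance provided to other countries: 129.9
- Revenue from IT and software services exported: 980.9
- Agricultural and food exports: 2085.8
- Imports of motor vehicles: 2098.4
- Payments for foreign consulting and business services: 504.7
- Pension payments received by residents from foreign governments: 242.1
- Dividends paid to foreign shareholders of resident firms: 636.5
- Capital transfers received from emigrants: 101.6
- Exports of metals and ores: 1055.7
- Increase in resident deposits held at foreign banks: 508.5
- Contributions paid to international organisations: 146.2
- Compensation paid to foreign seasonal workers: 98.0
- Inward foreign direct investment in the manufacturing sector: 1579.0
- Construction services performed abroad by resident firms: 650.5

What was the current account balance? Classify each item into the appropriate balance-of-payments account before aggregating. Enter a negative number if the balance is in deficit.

Goods: 1055.7 - 2098.4 + 2085.8 = 1043.1
Services: -366.4 - 504.7 + 980.9 + 650.5 + 882.2 = 1642.5
Primary income: -98.0 - 636.5 = -734.5
Secondary income: -146.2 + 242.1 - 129.9 = -34.0
Current account = 1043.1 + 1642.5 + (-734.5) + (-34.0) = 1917.1
(Excluded from the current account — financial account: domestic pension funds' purchases of foreign equities 411.7, increase in resident deposits held at foreign banks 508.5, inward foreign direct investment in the manufacturing sector 1579.0; capital account: capital transfers received from emigrants 101.6.)

1917.1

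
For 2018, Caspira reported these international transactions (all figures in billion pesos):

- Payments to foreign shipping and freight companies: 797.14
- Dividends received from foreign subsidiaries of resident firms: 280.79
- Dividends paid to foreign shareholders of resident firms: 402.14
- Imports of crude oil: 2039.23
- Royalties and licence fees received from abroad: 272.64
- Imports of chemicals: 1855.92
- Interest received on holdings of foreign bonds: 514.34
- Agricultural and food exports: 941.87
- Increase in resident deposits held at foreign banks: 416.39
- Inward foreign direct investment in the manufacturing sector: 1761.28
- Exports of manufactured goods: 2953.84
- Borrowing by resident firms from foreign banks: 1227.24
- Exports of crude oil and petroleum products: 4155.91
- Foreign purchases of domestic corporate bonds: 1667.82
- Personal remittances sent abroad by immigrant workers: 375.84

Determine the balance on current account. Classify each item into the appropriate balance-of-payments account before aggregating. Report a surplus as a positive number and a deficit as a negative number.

3649.12

Goods: 2953.84 + 4155.91 + 941.87 - 1855.92 - 2039.23 = 4156.47
Services: 272.64 - 797.14 = -524.50
Primary income: -402.14 + 280.79 + 514.34 = 392.99
Secondary income: -375.84
Current account = 4156.47 + (-524.50) + 392.99 + (-375.84) = 3649.12
(Excluded from the current account — financial account: increase in resident deposits held at foreign banks 416.39, inward foreign direct investment in the manufacturing sector 1761.28, borrowing by resident firms from foreign banks 1227.24, foreign purchases of domestic corporate bonds 1667.82.)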